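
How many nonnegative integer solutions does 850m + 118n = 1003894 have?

gcd(850, 118) = 2  (850 = 7*118 + 24, 118 = 4*24 + 22, 24 = 1*22 + 2, 22 = 11*2).
Back-substituting, 850*(5) + 118*(-36) = 2.
Scale by 501947: one solution is (2509735, -18070092). Reduce m mod 59: (52, 8133).
General: m = 52 + 59t, n = 8133 - 425t.
m ≥ 0 ⇒ t ≥ 0; n ≥ 0 ⇒ t ≤ 19. So t ∈ [0, 19]: 20 solutions.

20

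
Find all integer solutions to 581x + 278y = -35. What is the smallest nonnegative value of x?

gcd(581, 278) = 1  (581 = 2×278 + 25, 278 = 11×25 + 3, 25 = 8×3 + 1, 3 = 3×1).
1 divides -35, so solutions exist.
Back-substituting, 581×(89) + 278×(-186) = 1.
Scale by -35/1 = -35: (x₀, y₀) = (-3115, 6510).
General solution: x = -3115 + 278t, y = 6510 - 581t for integer t.
x ≥ 0: smallest is -3115 mod 278 = 221 (at t = 12), with y = -462.

221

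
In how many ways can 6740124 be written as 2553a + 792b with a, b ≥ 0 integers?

gcd(2553, 792) = 3  (2553 = 3·792 + 177, 792 = 4·177 + 84, 177 = 2·84 + 9, 84 = 9·9 + 3, 9 = 3·3).
Back-substituting, 2553·(-85) + 792·(274) = 3.
Scale by 2246708: one solution is (-190970180, 615597992). Reduce a mod 264: (28, 8420).
General: a = 28 + 264t, b = 8420 - 851t.
a ≥ 0 ⇒ t ≥ 0; b ≥ 0 ⇒ t ≤ 9. So t ∈ [0, 9]: 10 solutions.

10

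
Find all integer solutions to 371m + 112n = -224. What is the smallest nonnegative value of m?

gcd(371, 112) = 7  (371 = 3·112 + 35, 112 = 3·35 + 7, 35 = 5·7).
7 divides -224, so solutions exist.
Back-substituting, 371·(-3) + 112·(10) = 7.
Scale by -224/7 = -32: (m₀, n₀) = (96, -320).
General solution: m = 96 + 16t, n = -320 - 53t for integer t.
m ≥ 0: smallest is 96 mod 16 = 0 (at t = -6), with n = -2.

0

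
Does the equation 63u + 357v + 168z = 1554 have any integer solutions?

gcd(357, 63) = 21  (357 = 5×63 + 42, 63 = 1×42 + 21, 42 = 2×21).
gcd(21, 168) = 21.
21 divides 1554, so integer solutions exist.

yes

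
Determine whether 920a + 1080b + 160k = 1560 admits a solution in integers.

gcd(1080, 920) = 40  (1080 = 1×920 + 160, 920 = 5×160 + 120, 160 = 1×120 + 40, 120 = 3×40).
gcd(40, 160) = 40.
40 divides 1560, so integer solutions exist.

yes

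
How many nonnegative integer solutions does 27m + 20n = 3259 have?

gcd(27, 20):
  27 = 1·20 + 7
  20 = 2·7 + 6
  7 = 1·6 + 1
  6 = 6·1
so gcd(27, 20) = 1.
Back-substitute for Bézout coefficients:
  1 = 7 - 1·6
  ... = 27·(3) + 20·(-4)
Scale by 3259: one solution is (9777, -13036). Reduce m mod 20: (17, 140).
General: m = 17 + 20t, n = 140 - 27t.
m ≥ 0 ⇒ t ≥ 0; n ≥ 0 ⇒ t ≤ 5. So t ∈ [0, 5]: 6 solutions.

6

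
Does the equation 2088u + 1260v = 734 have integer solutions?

no

gcd(2088, 1260) = 36  (2088 = 1×1260 + 828, 1260 = 1×828 + 432, 828 = 1×432 + 396, 432 = 1×396 + 36, 396 = 11×36).
36 does not divide 734 (remainder 14), so no integer solutions.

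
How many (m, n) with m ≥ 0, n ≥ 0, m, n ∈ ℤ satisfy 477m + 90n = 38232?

gcd(477, 90) = 9  (477 = 5*90 + 27, 90 = 3*27 + 9, 27 = 3*9).
Back-substituting, 477*(-3) + 90*(16) = 9.
Scale by 4248: one solution is (-12744, 67968). Reduce m mod 10: (6, 393).
General: m = 6 + 10t, n = 393 - 53t.
m ≥ 0 ⇒ t ≥ 0; n ≥ 0 ⇒ t ≤ 7. So t ∈ [0, 7]: 8 solutions.

8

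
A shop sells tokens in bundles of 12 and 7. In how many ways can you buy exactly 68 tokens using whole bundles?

Need nonnegative integers with 12j + 7k = 68.
gcd(12, 7) = 1, and 12·(3) + 7·(-5) = 1.
So (j₀, k₀) = (204, -340); general j = 204 + 7t, k = -340 - 12t.
j ≥ 0 ⇒ t ≥ -29; k ≥ 0 ⇒ t ≤ -29. That's 1 value of t.

1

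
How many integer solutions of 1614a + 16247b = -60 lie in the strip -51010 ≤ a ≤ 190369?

gcd(16247, 1614):
  16247 = 10·1614 + 107
  1614 = 15·107 + 9
  107 = 11·9 + 8
  9 = 1·8 + 1
  8 = 8·1
so gcd(16247, 1614) = 1.
Back-substitute for Bézout coefficients:
  1 = 9 - 1·8
  ... = 1614·(1822) + 16247·(-181)
Scale by -60: particular solution (-109320, 10860); reduce a mod 16247: (4409, -438).
General solution: a = 4409 + 16247t, b = -438 - 1614t for integer t.
-51010 ≤ 4409 + 16247t ≤ 190369 gives t ∈ [-3, 11], which is 15 values.

15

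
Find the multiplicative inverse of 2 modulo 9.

5

gcd(9, 2):
  9 = 4*2 + 1
  2 = 2*1
so gcd(9, 2) = 1.
Back-substitute for Bézout coefficients:
  1 = 9 - 4*2
  ... = 2*(-4) + 9*(1)
So 2*-4 ≡ 1 (mod 9), and -4 mod 9 = 5.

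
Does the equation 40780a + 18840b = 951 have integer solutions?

no

gcd(40780, 18840) = 20  (40780 = 2*18840 + 3100, 18840 = 6*3100 + 240, 3100 = 12*240 + 220, 240 = 1*220 + 20, 220 = 11*20).
20 does not divide 951 (remainder 11), so no integer solutions.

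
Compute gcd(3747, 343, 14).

gcd(3747, 343) = 1  (3747 = 10*343 + 317, 343 = 1*317 + 26, 317 = 12*26 + 5, 26 = 5*5 + 1, 5 = 5*1).
gcd(1, 14) = 1.

1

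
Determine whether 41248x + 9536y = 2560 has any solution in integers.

yes

gcd(41248, 9536):
  41248 = 4*9536 + 3104
  9536 = 3*3104 + 224
  3104 = 13*224 + 192
  224 = 1*192 + 32
  192 = 6*32
so gcd(41248, 9536) = 32.
32 divides 2560, so integer solutions exist.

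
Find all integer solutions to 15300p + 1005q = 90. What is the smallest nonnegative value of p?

gcd(15300, 1005) = 15  (15300 = 15×1005 + 225, 1005 = 4×225 + 105, 225 = 2×105 + 15, 105 = 7×15).
15 divides 90, so solutions exist.
Back-substituting, 15300×(9) + 1005×(-137) = 15.
Scale by 90/15 = 6: (p₀, q₀) = (54, -822).
General solution: p = 54 + 67t, q = -822 - 1020t for integer t.
p ≥ 0: smallest is 54 mod 67 = 54 (at t = 0), with q = -822.

54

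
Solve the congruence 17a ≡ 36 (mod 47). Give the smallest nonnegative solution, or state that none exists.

27

gcd(47, 17) = 1  (47 = 2×17 + 13, 17 = 1×13 + 4, 13 = 3×4 + 1, 4 = 4×1).
1 divides 36, so solutions exist.
Back-substituting, 17×(-11) + 47×(4) = 1.
So 17×(-11) ≡ 1 (mod 47); multiply by 36: a ≡ -396 (mod 47).
Smallest nonnegative: a = -396 mod 47 = 27.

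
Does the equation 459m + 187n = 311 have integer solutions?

gcd(459, 187) = 17  (459 = 2×187 + 85, 187 = 2×85 + 17, 85 = 5×17).
17 does not divide 311 (remainder 5), so no integer solutions.

no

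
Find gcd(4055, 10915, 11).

1

gcd(10915, 4055) = 5.
gcd(5, 11) = 1.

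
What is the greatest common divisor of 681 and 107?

1

gcd(681, 107):
  681 = 6·107 + 39
  107 = 2·39 + 29
  39 = 1·29 + 10
  29 = 2·10 + 9
  10 = 1·9 + 1
  9 = 9·1
so gcd(681, 107) = 1.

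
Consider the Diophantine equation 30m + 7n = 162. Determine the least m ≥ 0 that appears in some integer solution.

4

gcd(30, 7) = 1.
1 divides 162, so solutions exist.
By Bézout, 30*(-3) + 7*(13) = 1.
Scale by 162/1 = 162: (m₀, n₀) = (-486, 2106).
General solution: m = -486 + 7t, n = 2106 - 30t for integer t.
m ≥ 0: smallest is -486 mod 7 = 4 (at t = 70), with n = 6.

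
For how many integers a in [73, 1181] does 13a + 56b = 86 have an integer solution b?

20

gcd(56, 13):
  56 = 4×13 + 4
  13 = 3×4 + 1
  4 = 4×1
so gcd(56, 13) = 1.
Back-substitute for Bézout coefficients:
  1 = 13 - 3×4
  ... = 13×(13) + 56×(-3)
Scale by 86: particular solution (1118, -258); reduce a mod 56: (54, -11).
General solution: a = 54 + 56t, b = -11 - 13t for integer t.
73 ≤ 54 + 56t ≤ 1181 gives t ∈ [1, 20], which is 20 values.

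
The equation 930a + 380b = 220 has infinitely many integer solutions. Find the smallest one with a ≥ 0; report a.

8

gcd(930, 380) = 10.
10 divides 220, so solutions exist.
By Bézout, 930·(9) + 380·(-22) = 10.
Scale by 220/10 = 22: (a₀, b₀) = (198, -484).
General solution: a = 198 + 38t, b = -484 - 93t for integer t.
a ≥ 0: smallest is 198 mod 38 = 8 (at t = -5), with b = -19.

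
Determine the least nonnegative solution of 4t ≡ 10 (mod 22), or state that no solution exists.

gcd(22, 4) = 2.
2 divides 10, so solutions exist.
By Bézout, 4*(-5) + 22*(1) = 2.
So 4*(-5) ≡ 2 (mod 22); multiply by 5: t ≡ -25 (mod 11).
Smallest nonnegative: t = -25 mod 11 = 8.

8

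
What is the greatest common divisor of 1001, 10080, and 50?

gcd(10080, 1001) = 7.
gcd(7, 50) = 1.

1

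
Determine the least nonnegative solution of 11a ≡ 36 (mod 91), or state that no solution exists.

gcd(91, 11) = 1.
1 divides 36, so solutions exist.
By Bézout, 11·(-33) + 91·(4) = 1.
So 11·(-33) ≡ 1 (mod 91); multiply by 36: a ≡ -1188 (mod 91).
Smallest nonnegative: a = -1188 mod 91 = 86.

86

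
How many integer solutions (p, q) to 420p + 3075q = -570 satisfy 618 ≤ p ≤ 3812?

15

gcd(3075, 420):
  3075 = 7×420 + 135
  420 = 3×135 + 15
  135 = 9×15
so gcd(3075, 420) = 15.
Back-substitute for Bézout coefficients:
  15 = 420 - 3×135
  ... = 420×(22) + 3075×(-3)
Scale by -38: particular solution (-836, 114); reduce p mod 205: (189, -26).
General solution: p = 189 + 205t, q = -26 - 28t for integer t.
618 ≤ 189 + 205t ≤ 3812 gives t ∈ [3, 17], which is 15 values.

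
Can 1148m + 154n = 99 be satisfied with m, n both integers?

gcd(1148, 154):
  1148 = 7×154 + 70
  154 = 2×70 + 14
  70 = 5×14
so gcd(1148, 154) = 14.
14 does not divide 99 (remainder 1), so no integer solutions.

no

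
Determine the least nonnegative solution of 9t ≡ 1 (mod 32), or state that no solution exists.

gcd(32, 9) = 1.
1 divides 1, so solutions exist.
By Bézout, 9×(-7) + 32×(2) = 1.
So 9×(-7) ≡ 1 (mod 32); multiply by 1: t ≡ -7 (mod 32).
Smallest nonnegative: t = -7 mod 32 = 25.

25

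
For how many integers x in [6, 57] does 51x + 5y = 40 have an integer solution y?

10

gcd(51, 5):
  51 = 10*5 + 1
  5 = 5*1
so gcd(51, 5) = 1.
Back-substitute for Bézout coefficients:
  1 = 51 - 10*5
  ... = 51*(1) + 5*(-10)
Scale by 40: particular solution (40, -400); reduce x mod 5: (0, 8).
General solution: x = 0 + 5t, y = 8 - 51t for integer t.
6 ≤ 0 + 5t ≤ 57 gives t ∈ [2, 11], which is 10 values.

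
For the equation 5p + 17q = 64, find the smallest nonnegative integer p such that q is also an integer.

6

gcd(17, 5) = 1  (17 = 3×5 + 2, 5 = 2×2 + 1, 2 = 2×1).
1 divides 64, so solutions exist.
Back-substituting, 5×(7) + 17×(-2) = 1.
Scale by 64/1 = 64: (p₀, q₀) = (448, -128).
General solution: p = 448 + 17t, q = -128 - 5t for integer t.
p ≥ 0: smallest is 448 mod 17 = 6 (at t = -26), with q = 2.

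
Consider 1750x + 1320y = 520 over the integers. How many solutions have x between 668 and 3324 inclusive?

gcd(1750, 1320):
  1750 = 1*1320 + 430
  1320 = 3*430 + 30
  430 = 14*30 + 10
  30 = 3*10
so gcd(1750, 1320) = 10.
Back-substitute for Bézout coefficients:
  10 = 430 - 14*30
  ... = 1750*(43) + 1320*(-57)
Scale by 52: particular solution (2236, -2964); reduce x mod 132: (124, -164).
General solution: x = 124 + 132t, y = -164 - 175t for integer t.
668 ≤ 124 + 132t ≤ 3324 gives t ∈ [5, 24], which is 20 values.

20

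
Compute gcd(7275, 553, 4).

gcd(7275, 553) = 1  (7275 = 13·553 + 86, 553 = 6·86 + 37, 86 = 2·37 + 12, 37 = 3·12 + 1, 12 = 12·1).
gcd(1, 4) = 1.

1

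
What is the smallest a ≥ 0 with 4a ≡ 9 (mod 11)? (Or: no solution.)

5

gcd(11, 4) = 1  (11 = 2*4 + 3, 4 = 1*3 + 1, 3 = 3*1).
1 divides 9, so solutions exist.
Back-substituting, 4*(3) + 11*(-1) = 1.
So 4*(3) ≡ 1 (mod 11); multiply by 9: a ≡ 27 (mod 11).
Smallest nonnegative: a = 27 mod 11 = 5.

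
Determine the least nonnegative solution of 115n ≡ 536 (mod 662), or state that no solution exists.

gcd(662, 115) = 1  (662 = 5×115 + 87, 115 = 1×87 + 28, 87 = 3×28 + 3, 28 = 9×3 + 1, 3 = 3×1).
1 divides 536, so solutions exist.
Back-substituting, 115×(213) + 662×(-37) = 1.
So 115×(213) ≡ 1 (mod 662); multiply by 536: n ≡ 114168 (mod 662).
Smallest nonnegative: n = 114168 mod 662 = 304.

304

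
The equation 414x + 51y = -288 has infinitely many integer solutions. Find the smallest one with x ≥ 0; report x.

3

gcd(414, 51):
  414 = 8*51 + 6
  51 = 8*6 + 3
  6 = 2*3
so gcd(414, 51) = 3.
3 divides -288, so solutions exist.
Back-substitute for Bézout coefficients:
  3 = 51 - 8*6
  ... = 414*(-8) + 51*(65)
Scale by -288/3 = -96: (x₀, y₀) = (768, -6240).
General solution: x = 768 + 17t, y = -6240 - 138t for integer t.
x ≥ 0: smallest is 768 mod 17 = 3 (at t = -45), with y = -30.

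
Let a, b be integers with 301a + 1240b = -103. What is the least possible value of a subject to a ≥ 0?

597

gcd(1240, 301) = 1.
1 divides -103, so solutions exist.
By Bézout, 301·(-379) + 1240·(92) = 1.
Scale by -103/1 = -103: (a₀, b₀) = (39037, -9476).
General solution: a = 39037 + 1240t, b = -9476 - 301t for integer t.
a ≥ 0: smallest is 39037 mod 1240 = 597 (at t = -31), with b = -145.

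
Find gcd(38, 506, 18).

2

gcd(506, 38) = 2.
gcd(2, 18) = 2.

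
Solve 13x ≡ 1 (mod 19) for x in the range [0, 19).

gcd(19, 13) = 1  (19 = 1·13 + 6, 13 = 2·6 + 1, 6 = 6·1).
Back-substituting, 13·(3) + 19·(-2) = 1.
So 13·3 ≡ 1 (mod 19), and 3 mod 19 = 3.

3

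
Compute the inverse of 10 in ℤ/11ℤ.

10

gcd(11, 10) = 1.
By Bézout, 10×(-1) + 11×(1) = 1.
So 10×-1 ≡ 1 (mod 11), and -1 mod 11 = 10.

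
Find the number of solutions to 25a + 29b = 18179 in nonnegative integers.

26

gcd(29, 25):
  29 = 1*25 + 4
  25 = 6*4 + 1
  4 = 4*1
so gcd(29, 25) = 1.
Back-substitute for Bézout coefficients:
  1 = 25 - 6*4
  ... = 25*(7) + 29*(-6)
Scale by 18179: one solution is (127253, -109074). Reduce a mod 29: (1, 626).
General: a = 1 + 29t, b = 626 - 25t.
a ≥ 0 ⇒ t ≥ 0; b ≥ 0 ⇒ t ≤ 25. So t ∈ [0, 25]: 26 solutions.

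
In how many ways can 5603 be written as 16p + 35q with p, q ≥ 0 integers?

gcd(35, 16) = 1  (35 = 2·16 + 3, 16 = 5·3 + 1, 3 = 3·1).
Back-substituting, 16·(11) + 35·(-5) = 1.
Scale by 5603: one solution is (61633, -28015). Reduce p mod 35: (33, 145).
General: p = 33 + 35t, q = 145 - 16t.
p ≥ 0 ⇒ t ≥ 0; q ≥ 0 ⇒ t ≤ 9. So t ∈ [0, 9]: 10 solutions.

10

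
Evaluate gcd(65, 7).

1

gcd(65, 7):
  65 = 9·7 + 2
  7 = 3·2 + 1
  2 = 2·1
so gcd(65, 7) = 1.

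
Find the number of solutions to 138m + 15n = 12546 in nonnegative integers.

gcd(138, 15) = 3.
By Bézout, 138*(1) + 15*(-9) = 3.
One solution: (2, 818).
General: m = 2 + 5t, n = 818 - 46t.
m ≥ 0 ⇒ t ≥ 0; n ≥ 0 ⇒ t ≤ 17. So t ∈ [0, 17]: 18 solutions.

18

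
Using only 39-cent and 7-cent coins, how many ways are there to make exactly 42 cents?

Need nonnegative integers with 39j + 7k = 42.
gcd(39, 7) = 1, and 39·(2) + 7·(-11) = 1.
So (j₀, k₀) = (84, -462); general j = 84 + 7t, k = -462 - 39t.
j ≥ 0 ⇒ t ≥ -12; k ≥ 0 ⇒ t ≤ -12. That's 1 value of t.

1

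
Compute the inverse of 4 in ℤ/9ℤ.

gcd(9, 4):
  9 = 2·4 + 1
  4 = 4·1
so gcd(9, 4) = 1.
Back-substitute for Bézout coefficients:
  1 = 9 - 2·4
  ... = 4·(-2) + 9·(1)
So 4·-2 ≡ 1 (mod 9), and -2 mod 9 = 7.

7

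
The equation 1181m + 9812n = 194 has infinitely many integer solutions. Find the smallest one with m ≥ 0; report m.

9646

gcd(9812, 1181) = 1.
1 divides 194, so solutions exist.
By Bézout, 1181×(1213) + 9812×(-146) = 1.
Scale by 194/1 = 194: (m₀, n₀) = (235322, -28324).
General solution: m = 235322 + 9812t, n = -28324 - 1181t for integer t.
m ≥ 0: smallest is 235322 mod 9812 = 9646 (at t = -23), with n = -1161.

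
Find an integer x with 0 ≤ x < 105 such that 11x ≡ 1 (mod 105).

86

gcd(105, 11):
  105 = 9*11 + 6
  11 = 1*6 + 5
  6 = 1*5 + 1
  5 = 5*1
so gcd(105, 11) = 1.
Back-substitute for Bézout coefficients:
  1 = 6 - 1*5
  ... = 11*(-19) + 105*(2)
So 11*-19 ≡ 1 (mod 105), and -19 mod 105 = 86.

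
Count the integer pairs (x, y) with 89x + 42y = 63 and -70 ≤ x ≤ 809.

21

gcd(89, 42) = 1  (89 = 2×42 + 5, 42 = 8×5 + 2, 5 = 2×2 + 1, 2 = 2×1).
Back-substituting, 89×(17) + 42×(-36) = 1.
Scale by 63: particular solution (1071, -2268); reduce x mod 42: (21, -43).
General solution: x = 21 + 42t, y = -43 - 89t for integer t.
-70 ≤ 21 + 42t ≤ 809 gives t ∈ [-2, 18], which is 21 values.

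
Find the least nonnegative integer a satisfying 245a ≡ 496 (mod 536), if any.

gcd(536, 245) = 1.
1 divides 496, so solutions exist.
By Bézout, 245×(-35) + 536×(16) = 1.
So 245×(-35) ≡ 1 (mod 536); multiply by 496: a ≡ -17360 (mod 536).
Smallest nonnegative: a = -17360 mod 536 = 328.

328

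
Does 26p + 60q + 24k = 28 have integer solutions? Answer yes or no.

yes

gcd(60, 26) = 2  (60 = 2×26 + 8, 26 = 3×8 + 2, 8 = 4×2).
gcd(2, 24) = 2.
2 divides 28, so integer solutions exist.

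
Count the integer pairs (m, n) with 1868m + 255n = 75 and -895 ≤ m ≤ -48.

3

gcd(1868, 255):
  1868 = 7·255 + 83
  255 = 3·83 + 6
  83 = 13·6 + 5
  6 = 1·5 + 1
  5 = 5·1
so gcd(1868, 255) = 1.
Back-substitute for Bézout coefficients:
  1 = 6 - 1·5
  ... = 1868·(-43) + 255·(315)
Scale by 75: particular solution (-3225, 23625); reduce m mod 255: (90, -659).
General solution: m = 90 + 255t, n = -659 - 1868t for integer t.
-895 ≤ 90 + 255t ≤ -48 gives t ∈ [-3, -1], which is 3 values.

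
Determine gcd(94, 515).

gcd(515, 94):
  515 = 5*94 + 45
  94 = 2*45 + 4
  45 = 11*4 + 1
  4 = 4*1
so gcd(515, 94) = 1.

1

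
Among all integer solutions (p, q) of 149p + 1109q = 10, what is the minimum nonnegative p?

335

gcd(1109, 149):
  1109 = 7×149 + 66
  149 = 2×66 + 17
  66 = 3×17 + 15
  17 = 1×15 + 2
  15 = 7×2 + 1
  2 = 2×1
so gcd(1109, 149) = 1.
1 divides 10, so solutions exist.
Back-substitute for Bézout coefficients:
  1 = 15 - 7×2
  ... = 149×(-521) + 1109×(70)
Scale by 10/1 = 10: (p₀, q₀) = (-5210, 700).
General solution: p = -5210 + 1109t, q = 700 - 149t for integer t.
p ≥ 0: smallest is -5210 mod 1109 = 335 (at t = 5), with q = -45.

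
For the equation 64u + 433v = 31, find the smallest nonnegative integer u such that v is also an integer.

332

gcd(433, 64):
  433 = 6×64 + 49
  64 = 1×49 + 15
  49 = 3×15 + 4
  15 = 3×4 + 3
  4 = 1×3 + 1
  3 = 3×1
so gcd(433, 64) = 1.
1 divides 31, so solutions exist.
Back-substitute for Bézout coefficients:
  1 = 4 - 1×3
  ... = 64×(-115) + 433×(17)
Scale by 31/1 = 31: (u₀, v₀) = (-3565, 527).
General solution: u = -3565 + 433t, v = 527 - 64t for integer t.
u ≥ 0: smallest is -3565 mod 433 = 332 (at t = 9), with v = -49.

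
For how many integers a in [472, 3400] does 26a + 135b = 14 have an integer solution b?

22

gcd(135, 26) = 1.
By Bézout, 26*(26) + 135*(-5) = 1.
Particular solution: (94, -18).
General solution: a = 94 + 135t, b = -18 - 26t for integer t.
472 ≤ 94 + 135t ≤ 3400 gives t ∈ [3, 24], which is 22 values.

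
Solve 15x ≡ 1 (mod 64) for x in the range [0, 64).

gcd(64, 15):
  64 = 4*15 + 4
  15 = 3*4 + 3
  4 = 1*3 + 1
  3 = 3*1
so gcd(64, 15) = 1.
Back-substitute for Bézout coefficients:
  1 = 4 - 1*3
  ... = 15*(-17) + 64*(4)
So 15*-17 ≡ 1 (mod 64), and -17 mod 64 = 47.

47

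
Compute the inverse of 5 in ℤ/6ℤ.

5

gcd(6, 5):
  6 = 1*5 + 1
  5 = 5*1
so gcd(6, 5) = 1.
Back-substitute for Bézout coefficients:
  1 = 6 - 1*5
  ... = 5*(-1) + 6*(1)
So 5*-1 ≡ 1 (mod 6), and -1 mod 6 = 5.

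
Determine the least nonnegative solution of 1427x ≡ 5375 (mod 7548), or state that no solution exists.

gcd(7548, 1427) = 1.
1 divides 5375, so solutions exist.
By Bézout, 1427·(-2449) + 7548·(463) = 1.
So 1427·(-2449) ≡ 1 (mod 7548); multiply by 5375: x ≡ -13163375 (mod 7548).
Smallest nonnegative: x = -13163375 mod 7548 = 337.

337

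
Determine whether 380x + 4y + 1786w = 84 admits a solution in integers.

gcd(380, 4):
  380 = 95×4
so gcd(380, 4) = 4.
gcd(4, 1786) = 2.
2 divides 84, so integer solutions exist.

yes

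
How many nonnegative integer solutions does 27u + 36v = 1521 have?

gcd(36, 27) = 9.
By Bézout, 27·(-1) + 36·(1) = 9.
One solution: (3, 40).
General: u = 3 + 4t, v = 40 - 3t.
u ≥ 0 ⇒ t ≥ 0; v ≥ 0 ⇒ t ≤ 13. So t ∈ [0, 13]: 14 solutions.

14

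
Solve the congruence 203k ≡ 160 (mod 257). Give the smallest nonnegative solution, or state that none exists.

235

gcd(257, 203):
  257 = 1*203 + 54
  203 = 3*54 + 41
  54 = 1*41 + 13
  41 = 3*13 + 2
  13 = 6*2 + 1
  2 = 2*1
so gcd(257, 203) = 1.
1 divides 160, so solutions exist.
Back-substitute for Bézout coefficients:
  1 = 13 - 6*2
  ... = 203*(-119) + 257*(94)
So 203*(-119) ≡ 1 (mod 257); multiply by 160: k ≡ -19040 (mod 257).
Smallest nonnegative: k = -19040 mod 257 = 235.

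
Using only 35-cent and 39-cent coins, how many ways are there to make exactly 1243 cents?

1

Need nonnegative integers with 35j + 39k = 1243.
gcd(35, 39) = 1, and 35·(-10) + 39·(9) = 1.
So (j₀, k₀) = (-12430, 11187); general j = -12430 + 39t, k = 11187 - 35t.
j ≥ 0 ⇒ t ≥ 319; k ≥ 0 ⇒ t ≤ 319. That's 1 value of t.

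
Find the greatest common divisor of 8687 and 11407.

gcd(11407, 8687):
  11407 = 1*8687 + 2720
  8687 = 3*2720 + 527
  2720 = 5*527 + 85
  527 = 6*85 + 17
  85 = 5*17
so gcd(11407, 8687) = 17.

17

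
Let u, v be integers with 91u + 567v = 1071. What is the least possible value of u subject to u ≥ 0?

gcd(567, 91) = 7.
7 divides 1071, so solutions exist.
By Bézout, 91×(25) + 567×(-4) = 7.
Scale by 1071/7 = 153: (u₀, v₀) = (3825, -612).
General solution: u = 3825 + 81t, v = -612 - 13t for integer t.
u ≥ 0: smallest is 3825 mod 81 = 18 (at t = -47), with v = -1.

18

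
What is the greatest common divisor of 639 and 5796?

9

gcd(5796, 639):
  5796 = 9*639 + 45
  639 = 14*45 + 9
  45 = 5*9
so gcd(5796, 639) = 9.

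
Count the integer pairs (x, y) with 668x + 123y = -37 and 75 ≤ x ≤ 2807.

22

gcd(668, 123) = 1.
By Bézout, 668*(-58) + 123*(315) = 1.
Particular solution: (55, -299).
General solution: x = 55 + 123t, y = -299 - 668t for integer t.
75 ≤ 55 + 123t ≤ 2807 gives t ∈ [1, 22], which is 22 values.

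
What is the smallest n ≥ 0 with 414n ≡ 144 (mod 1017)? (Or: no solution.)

20

gcd(1017, 414) = 9.
9 divides 144, so solutions exist.
By Bézout, 414·(-27) + 1017·(11) = 9.
So 414·(-27) ≡ 9 (mod 1017); multiply by 16: n ≡ -432 (mod 113).
Smallest nonnegative: n = -432 mod 113 = 20.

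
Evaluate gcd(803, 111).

gcd(803, 111) = 1  (803 = 7*111 + 26, 111 = 4*26 + 7, 26 = 3*7 + 5, 7 = 1*5 + 2, 5 = 2*2 + 1, 2 = 2*1).

1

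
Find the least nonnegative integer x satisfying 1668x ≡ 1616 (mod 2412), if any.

gcd(2412, 1668) = 12.
12 does not divide 1616, so the congruence has no solution.

no solution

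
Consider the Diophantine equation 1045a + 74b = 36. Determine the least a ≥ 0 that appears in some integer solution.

4

gcd(1045, 74):
  1045 = 14·74 + 9
  74 = 8·9 + 2
  9 = 4·2 + 1
  2 = 2·1
so gcd(1045, 74) = 1.
1 divides 36, so solutions exist.
Back-substitute for Bézout coefficients:
  1 = 9 - 4·2
  ... = 1045·(33) + 74·(-466)
Scale by 36/1 = 36: (a₀, b₀) = (1188, -16776).
General solution: a = 1188 + 74t, b = -16776 - 1045t for integer t.
a ≥ 0: smallest is 1188 mod 74 = 4 (at t = -16), with b = -56.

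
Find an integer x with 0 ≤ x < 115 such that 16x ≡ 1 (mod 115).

gcd(115, 16) = 1  (115 = 7×16 + 3, 16 = 5×3 + 1, 3 = 3×1).
Back-substituting, 16×(36) + 115×(-5) = 1.
So 16×36 ≡ 1 (mod 115), and 36 mod 115 = 36.

36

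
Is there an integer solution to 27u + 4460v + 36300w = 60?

yes

gcd(4460, 27) = 1  (4460 = 165×27 + 5, 27 = 5×5 + 2, 5 = 2×2 + 1, 2 = 2×1).
gcd(1, 36300) = 1.
1 divides 60, so integer solutions exist.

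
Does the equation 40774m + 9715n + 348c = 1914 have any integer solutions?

gcd(40774, 9715) = 29.
gcd(29, 348) = 29.
29 divides 1914, so integer solutions exist.

yes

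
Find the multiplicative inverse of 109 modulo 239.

182

gcd(239, 109):
  239 = 2×109 + 21
  109 = 5×21 + 4
  21 = 5×4 + 1
  4 = 4×1
so gcd(239, 109) = 1.
Back-substitute for Bézout coefficients:
  1 = 21 - 5×4
  ... = 109×(-57) + 239×(26)
So 109×-57 ≡ 1 (mod 239), and -57 mod 239 = 182.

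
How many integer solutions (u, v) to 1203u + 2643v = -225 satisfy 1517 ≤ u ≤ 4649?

gcd(2643, 1203):
  2643 = 2*1203 + 237
  1203 = 5*237 + 18
  237 = 13*18 + 3
  18 = 6*3
so gcd(2643, 1203) = 3.
Back-substitute for Bézout coefficients:
  3 = 237 - 13*18
  ... = 1203*(-145) + 2643*(66)
Scale by -75: particular solution (10875, -4950); reduce u mod 881: (303, -138).
General solution: u = 303 + 881t, v = -138 - 401t for integer t.
1517 ≤ 303 + 881t ≤ 4649 gives t ∈ [2, 4], which is 3 values.

3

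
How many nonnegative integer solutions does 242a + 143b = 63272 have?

gcd(242, 143) = 11  (242 = 1×143 + 99, 143 = 1×99 + 44, 99 = 2×44 + 11, 44 = 4×11).
Back-substituting, 242×(3) + 143×(-5) = 11.
Scale by 5752: one solution is (17256, -28760). Reduce a mod 13: (5, 434).
General: a = 5 + 13t, b = 434 - 22t.
a ≥ 0 ⇒ t ≥ 0; b ≥ 0 ⇒ t ≤ 19. So t ∈ [0, 19]: 20 solutions.

20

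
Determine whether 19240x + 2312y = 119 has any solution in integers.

no

gcd(19240, 2312) = 8  (19240 = 8×2312 + 744, 2312 = 3×744 + 80, 744 = 9×80 + 24, 80 = 3×24 + 8, 24 = 3×8).
8 does not divide 119 (remainder 7), so no integer solutions.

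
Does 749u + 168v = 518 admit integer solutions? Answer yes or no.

yes

gcd(749, 168) = 7  (749 = 4×168 + 77, 168 = 2×77 + 14, 77 = 5×14 + 7, 14 = 2×7).
7 divides 518, so integer solutions exist.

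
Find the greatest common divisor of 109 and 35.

1

gcd(109, 35):
  109 = 3×35 + 4
  35 = 8×4 + 3
  4 = 1×3 + 1
  3 = 3×1
so gcd(109, 35) = 1.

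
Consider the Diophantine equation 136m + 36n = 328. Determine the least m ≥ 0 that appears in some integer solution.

gcd(136, 36):
  136 = 3·36 + 28
  36 = 1·28 + 8
  28 = 3·8 + 4
  8 = 2·4
so gcd(136, 36) = 4.
4 divides 328, so solutions exist.
Back-substitute for Bézout coefficients:
  4 = 28 - 3·8
  ... = 136·(4) + 36·(-15)
Scale by 328/4 = 82: (m₀, n₀) = (328, -1230).
General solution: m = 328 + 9t, n = -1230 - 34t for integer t.
m ≥ 0: smallest is 328 mod 9 = 4 (at t = -36), with n = -6.

4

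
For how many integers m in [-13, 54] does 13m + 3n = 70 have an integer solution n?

22

gcd(13, 3):
  13 = 4·3 + 1
  3 = 3·1
so gcd(13, 3) = 1.
Back-substitute for Bézout coefficients:
  1 = 13 - 4·3
  ... = 13·(1) + 3·(-4)
Scale by 70: particular solution (70, -280); reduce m mod 3: (1, 19).
General solution: m = 1 + 3t, n = 19 - 13t for integer t.
-13 ≤ 1 + 3t ≤ 54 gives t ∈ [-4, 17], which is 22 values.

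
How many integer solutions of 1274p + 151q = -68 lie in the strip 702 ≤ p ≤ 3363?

gcd(1274, 151) = 1  (1274 = 8*151 + 66, 151 = 2*66 + 19, 66 = 3*19 + 9, 19 = 2*9 + 1, 9 = 9*1).
Back-substituting, 1274*(-16) + 151*(135) = 1.
Scale by -68: particular solution (1088, -9180); reduce p mod 151: (31, -262).
General solution: p = 31 + 151t, q = -262 - 1274t for integer t.
702 ≤ 31 + 151t ≤ 3363 gives t ∈ [5, 22], which is 18 values.

18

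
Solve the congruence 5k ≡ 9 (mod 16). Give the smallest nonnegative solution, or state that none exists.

gcd(16, 5):
  16 = 3·5 + 1
  5 = 5·1
so gcd(16, 5) = 1.
1 divides 9, so solutions exist.
Back-substitute for Bézout coefficients:
  1 = 16 - 3·5
  ... = 5·(-3) + 16·(1)
So 5·(-3) ≡ 1 (mod 16); multiply by 9: k ≡ -27 (mod 16).
Smallest nonnegative: k = -27 mod 16 = 5.

5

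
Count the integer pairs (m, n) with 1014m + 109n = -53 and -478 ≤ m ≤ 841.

12

gcd(1014, 109) = 1  (1014 = 9×109 + 33, 109 = 3×33 + 10, 33 = 3×10 + 3, 10 = 3×3 + 1, 3 = 3×1).
Back-substituting, 1014×(-33) + 109×(307) = 1.
Scale by -53: particular solution (1749, -16271); reduce m mod 109: (5, -47).
General solution: m = 5 + 109t, n = -47 - 1014t for integer t.
-478 ≤ 5 + 109t ≤ 841 gives t ∈ [-4, 7], which is 12 values.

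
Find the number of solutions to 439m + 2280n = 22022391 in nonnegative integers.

gcd(2280, 439) = 1  (2280 = 5·439 + 85, 439 = 5·85 + 14, 85 = 6·14 + 1, 14 = 14·1).
Back-substituting, 439·(-161) + 2280·(31) = 1.
Scale by 22022391: one solution is (-3545604951, 682694121). Reduce m mod 2280: (249, 9611).
General: m = 249 + 2280t, n = 9611 - 439t.
m ≥ 0 ⇒ t ≥ 0; n ≥ 0 ⇒ t ≤ 21. So t ∈ [0, 21]: 22 solutions.

22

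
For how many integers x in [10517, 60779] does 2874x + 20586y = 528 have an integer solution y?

15

gcd(20586, 2874) = 6.
By Bézout, 2874×(-308) + 20586×(43) = 6.
Particular solution: (344, -48).
General solution: x = 344 + 3431t, y = -48 - 479t for integer t.
10517 ≤ 344 + 3431t ≤ 60779 gives t ∈ [3, 17], which is 15 values.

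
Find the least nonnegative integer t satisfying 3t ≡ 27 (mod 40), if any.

gcd(40, 3):
  40 = 13×3 + 1
  3 = 3×1
so gcd(40, 3) = 1.
1 divides 27, so solutions exist.
Back-substitute for Bézout coefficients:
  1 = 40 - 13×3
  ... = 3×(-13) + 40×(1)
So 3×(-13) ≡ 1 (mod 40); multiply by 27: t ≡ -351 (mod 40).
Smallest nonnegative: t = -351 mod 40 = 9.

9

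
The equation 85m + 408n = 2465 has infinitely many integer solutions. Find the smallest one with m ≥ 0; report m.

gcd(408, 85):
  408 = 4·85 + 68
  85 = 1·68 + 17
  68 = 4·17
so gcd(408, 85) = 17.
17 divides 2465, so solutions exist.
Back-substitute for Bézout coefficients:
  17 = 85 - 1·68
  ... = 85·(5) + 408·(-1)
Scale by 2465/17 = 145: (m₀, n₀) = (725, -145).
General solution: m = 725 + 24t, n = -145 - 5t for integer t.
m ≥ 0: smallest is 725 mod 24 = 5 (at t = -30), with n = 5.

5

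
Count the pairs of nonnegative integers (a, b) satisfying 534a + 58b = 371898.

24

gcd(534, 58):
  534 = 9·58 + 12
  58 = 4·12 + 10
  12 = 1·10 + 2
  10 = 5·2
so gcd(534, 58) = 2.
Back-substitute for Bézout coefficients:
  2 = 12 - 1·10
  ... = 534·(5) + 58·(-46)
Scale by 185949: one solution is (929745, -8553654). Reduce a mod 29: (5, 6366).
General: a = 5 + 29t, b = 6366 - 267t.
a ≥ 0 ⇒ t ≥ 0; b ≥ 0 ⇒ t ≤ 23. So t ∈ [0, 23]: 24 solutions.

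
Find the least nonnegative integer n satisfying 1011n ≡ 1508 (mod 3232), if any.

2316

gcd(3232, 1011) = 1.
1 divides 1508, so solutions exist.
By Bézout, 1011*(-1413) + 3232*(442) = 1.
So 1011*(-1413) ≡ 1 (mod 3232); multiply by 1508: n ≡ -2130804 (mod 3232).
Smallest nonnegative: n = -2130804 mod 3232 = 2316.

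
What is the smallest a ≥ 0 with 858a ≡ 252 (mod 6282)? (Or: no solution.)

gcd(6282, 858) = 6.
6 divides 252, so solutions exist.
By Bézout, 858·(-205) + 6282·(28) = 6.
So 858·(-205) ≡ 6 (mod 6282); multiply by 42: a ≡ -8610 (mod 1047).
Smallest nonnegative: a = -8610 mod 1047 = 813.

813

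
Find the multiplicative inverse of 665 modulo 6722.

gcd(6722, 665) = 1.
By Bézout, 665*(1587) + 6722*(-157) = 1.
So 665*1587 ≡ 1 (mod 6722), and 1587 mod 6722 = 1587.

1587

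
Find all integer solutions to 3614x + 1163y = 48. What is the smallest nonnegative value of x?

968

gcd(3614, 1163) = 1.
1 divides 48, so solutions exist.
By Bézout, 3614×(214) + 1163×(-665) = 1.
Scale by 48/1 = 48: (x₀, y₀) = (10272, -31920).
General solution: x = 10272 + 1163t, y = -31920 - 3614t for integer t.
x ≥ 0: smallest is 10272 mod 1163 = 968 (at t = -8), with y = -3008.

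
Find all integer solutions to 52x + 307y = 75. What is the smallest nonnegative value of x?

gcd(307, 52) = 1  (307 = 5*52 + 47, 52 = 1*47 + 5, 47 = 9*5 + 2, 5 = 2*2 + 1, 2 = 2*1).
1 divides 75, so solutions exist.
Back-substituting, 52*(124) + 307*(-21) = 1.
Scale by 75/1 = 75: (x₀, y₀) = (9300, -1575).
General solution: x = 9300 + 307t, y = -1575 - 52t for integer t.
x ≥ 0: smallest is 9300 mod 307 = 90 (at t = -30), with y = -15.

90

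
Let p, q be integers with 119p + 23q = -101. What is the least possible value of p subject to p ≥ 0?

15

gcd(119, 23) = 1.
1 divides -101, so solutions exist.
By Bézout, 119×(6) + 23×(-31) = 1.
Scale by -101/1 = -101: (p₀, q₀) = (-606, 3131).
General solution: p = -606 + 23t, q = 3131 - 119t for integer t.
p ≥ 0: smallest is -606 mod 23 = 15 (at t = 27), with q = -82.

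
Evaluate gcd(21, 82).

1

gcd(82, 21):
  82 = 3*21 + 19
  21 = 1*19 + 2
  19 = 9*2 + 1
  2 = 2*1
so gcd(82, 21) = 1.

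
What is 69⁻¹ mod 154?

gcd(154, 69):
  154 = 2*69 + 16
  69 = 4*16 + 5
  16 = 3*5 + 1
  5 = 5*1
so gcd(154, 69) = 1.
Back-substitute for Bézout coefficients:
  1 = 16 - 3*5
  ... = 69*(-29) + 154*(13)
So 69*-29 ≡ 1 (mod 154), and -29 mod 154 = 125.

125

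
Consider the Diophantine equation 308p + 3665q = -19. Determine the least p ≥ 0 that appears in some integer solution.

702

gcd(3665, 308) = 1  (3665 = 11*308 + 277, 308 = 1*277 + 31, 277 = 8*31 + 29, 31 = 1*29 + 2, 29 = 14*2 + 1, 2 = 2*1).
1 divides -19, so solutions exist.
Back-substituting, 308*(-1773) + 3665*(149) = 1.
Scale by -19/1 = -19: (p₀, q₀) = (33687, -2831).
General solution: p = 33687 + 3665t, q = -2831 - 308t for integer t.
p ≥ 0: smallest is 33687 mod 3665 = 702 (at t = -9), with q = -59.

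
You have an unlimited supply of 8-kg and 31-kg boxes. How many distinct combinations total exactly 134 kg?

Need nonnegative integers with 8j + 31k = 134.
gcd(8, 31) = 1, and 8·(4) + 31·(-1) = 1.
So (j₀, k₀) = (536, -134); general j = 536 + 31t, k = -134 - 8t.
j ≥ 0 ⇒ t ≥ -17; k ≥ 0 ⇒ t ≤ -17. That's 1 value of t.

1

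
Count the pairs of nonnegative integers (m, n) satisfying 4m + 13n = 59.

1

gcd(13, 4) = 1  (13 = 3×4 + 1, 4 = 4×1).
Back-substituting, 4×(-3) + 13×(1) = 1.
Scale by 59: one solution is (-177, 59). Reduce m mod 13: (5, 3).
General: m = 5 + 13t, n = 3 - 4t.
m ≥ 0 ⇒ t ≥ 0; n ≥ 0 ⇒ t ≤ 0. So t ∈ [0, 0]: 1 solution.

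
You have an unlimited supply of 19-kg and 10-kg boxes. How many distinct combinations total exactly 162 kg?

1

Need nonnegative integers with 19j + 10k = 162.
gcd(19, 10) = 1, and 19·(-1) + 10·(2) = 1.
So (j₀, k₀) = (-162, 324); general j = -162 + 10t, k = 324 - 19t.
j ≥ 0 ⇒ t ≥ 17; k ≥ 0 ⇒ t ≤ 17. That's 1 value of t.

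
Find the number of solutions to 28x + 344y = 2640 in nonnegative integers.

gcd(344, 28):
  344 = 12*28 + 8
  28 = 3*8 + 4
  8 = 2*4
so gcd(344, 28) = 4.
Back-substitute for Bézout coefficients:
  4 = 28 - 3*8
  ... = 28*(37) + 344*(-3)
Scale by 660: one solution is (24420, -1980). Reduce x mod 86: (82, 1).
General: x = 82 + 86t, y = 1 - 7t.
x ≥ 0 ⇒ t ≥ 0; y ≥ 0 ⇒ t ≤ 0. So t ∈ [0, 0]: 1 solution.

1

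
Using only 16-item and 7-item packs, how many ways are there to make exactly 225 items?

2

Need nonnegative integers with 16j + 7k = 225.
gcd(16, 7) = 1, and 16·(-3) + 7·(7) = 1.
So (j₀, k₀) = (-675, 1575); general j = -675 + 7t, k = 1575 - 16t.
j ≥ 0 ⇒ t ≥ 97; k ≥ 0 ⇒ t ≤ 98. That's 2 values of t.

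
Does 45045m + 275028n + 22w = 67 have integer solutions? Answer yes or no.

gcd(275028, 45045) = 39.
gcd(39, 22) = 1.
1 divides 67, so integer solutions exist.

yes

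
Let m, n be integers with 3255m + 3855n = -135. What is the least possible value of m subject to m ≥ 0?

148

gcd(3855, 3255):
  3855 = 1·3255 + 600
  3255 = 5·600 + 255
  600 = 2·255 + 90
  255 = 2·90 + 75
  90 = 1·75 + 15
  75 = 5·15
so gcd(3855, 3255) = 15.
15 divides -135, so solutions exist.
Back-substitute for Bézout coefficients:
  15 = 90 - 1·75
  ... = 3255·(-45) + 3855·(38)
Scale by -135/15 = -9: (m₀, n₀) = (405, -342).
General solution: m = 405 + 257t, n = -342 - 217t for integer t.
m ≥ 0: smallest is 405 mod 257 = 148 (at t = -1), with n = -125.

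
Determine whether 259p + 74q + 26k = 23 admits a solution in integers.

gcd(259, 74) = 37  (259 = 3·74 + 37, 74 = 2·37).
gcd(37, 26) = 1.
1 divides 23, so integer solutions exist.

yes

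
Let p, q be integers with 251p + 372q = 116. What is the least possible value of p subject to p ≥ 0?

328

gcd(372, 251) = 1  (372 = 1×251 + 121, 251 = 2×121 + 9, 121 = 13×9 + 4, 9 = 2×4 + 1, 4 = 4×1).
1 divides 116, so solutions exist.
Back-substituting, 251×(83) + 372×(-56) = 1.
Scale by 116/1 = 116: (p₀, q₀) = (9628, -6496).
General solution: p = 9628 + 372t, q = -6496 - 251t for integer t.
p ≥ 0: smallest is 9628 mod 372 = 328 (at t = -25), with q = -221.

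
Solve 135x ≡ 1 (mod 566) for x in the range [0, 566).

457

gcd(566, 135) = 1  (566 = 4×135 + 26, 135 = 5×26 + 5, 26 = 5×5 + 1, 5 = 5×1).
Back-substituting, 135×(-109) + 566×(26) = 1.
So 135×-109 ≡ 1 (mod 566), and -109 mod 566 = 457.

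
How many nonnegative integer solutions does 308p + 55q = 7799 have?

5

gcd(308, 55) = 11.
By Bézout, 308×(2) + 55×(-11) = 11.
One solution: (3, 125).
General: p = 3 + 5t, q = 125 - 28t.
p ≥ 0 ⇒ t ≥ 0; q ≥ 0 ⇒ t ≤ 4. So t ∈ [0, 4]: 5 solutions.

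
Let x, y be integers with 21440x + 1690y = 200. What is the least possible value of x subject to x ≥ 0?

6

gcd(21440, 1690):
  21440 = 12·1690 + 1160
  1690 = 1·1160 + 530
  1160 = 2·530 + 100
  530 = 5·100 + 30
  100 = 3·30 + 10
  30 = 3·10
so gcd(21440, 1690) = 10.
10 divides 200, so solutions exist.
Back-substitute for Bézout coefficients:
  10 = 100 - 3·30
  ... = 21440·(51) + 1690·(-647)
Scale by 200/10 = 20: (x₀, y₀) = (1020, -12940).
General solution: x = 1020 + 169t, y = -12940 - 2144t for integer t.
x ≥ 0: smallest is 1020 mod 169 = 6 (at t = -6), with y = -76.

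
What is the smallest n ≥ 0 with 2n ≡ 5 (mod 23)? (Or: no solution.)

14

gcd(23, 2):
  23 = 11×2 + 1
  2 = 2×1
so gcd(23, 2) = 1.
1 divides 5, so solutions exist.
Back-substitute for Bézout coefficients:
  1 = 23 - 11×2
  ... = 2×(-11) + 23×(1)
So 2×(-11) ≡ 1 (mod 23); multiply by 5: n ≡ -55 (mod 23).
Smallest nonnegative: n = -55 mod 23 = 14.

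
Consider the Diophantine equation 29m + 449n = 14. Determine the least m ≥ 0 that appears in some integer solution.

434

gcd(449, 29):
  449 = 15*29 + 14
  29 = 2*14 + 1
  14 = 14*1
so gcd(449, 29) = 1.
1 divides 14, so solutions exist.
Back-substitute for Bézout coefficients:
  1 = 29 - 2*14
  ... = 29*(31) + 449*(-2)
Scale by 14/1 = 14: (m₀, n₀) = (434, -28).
General solution: m = 434 + 449t, n = -28 - 29t for integer t.
m ≥ 0: smallest is 434 mod 449 = 434 (at t = 0), with n = -28.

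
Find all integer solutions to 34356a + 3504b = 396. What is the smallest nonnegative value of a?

gcd(34356, 3504) = 12  (34356 = 9*3504 + 2820, 3504 = 1*2820 + 684, 2820 = 4*684 + 84, 684 = 8*84 + 12, 84 = 7*12).
12 divides 396, so solutions exist.
Back-substituting, 34356*(-41) + 3504*(402) = 12.
Scale by 396/12 = 33: (a₀, b₀) = (-1353, 13266).
General solution: a = -1353 + 292t, b = 13266 - 2863t for integer t.
a ≥ 0: smallest is -1353 mod 292 = 107 (at t = 5), with b = -1049.

107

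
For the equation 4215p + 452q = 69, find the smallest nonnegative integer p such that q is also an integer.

351

gcd(4215, 452):
  4215 = 9×452 + 147
  452 = 3×147 + 11
  147 = 13×11 + 4
  11 = 2×4 + 3
  4 = 1×3 + 1
  3 = 3×1
so gcd(4215, 452) = 1.
1 divides 69, so solutions exist.
Back-substitute for Bézout coefficients:
  1 = 4 - 1×3
  ... = 4215×(123) + 452×(-1147)
Scale by 69/1 = 69: (p₀, q₀) = (8487, -79143).
General solution: p = 8487 + 452t, q = -79143 - 4215t for integer t.
p ≥ 0: smallest is 8487 mod 452 = 351 (at t = -18), with q = -3273.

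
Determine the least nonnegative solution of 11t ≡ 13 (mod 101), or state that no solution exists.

gcd(101, 11):
  101 = 9×11 + 2
  11 = 5×2 + 1
  2 = 2×1
so gcd(101, 11) = 1.
1 divides 13, so solutions exist.
Back-substitute for Bézout coefficients:
  1 = 11 - 5×2
  ... = 11×(46) + 101×(-5)
So 11×(46) ≡ 1 (mod 101); multiply by 13: t ≡ 598 (mod 101).
Smallest nonnegative: t = 598 mod 101 = 93.

93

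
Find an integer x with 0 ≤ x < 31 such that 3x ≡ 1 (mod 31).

21

gcd(31, 3) = 1  (31 = 10·3 + 1, 3 = 3·1).
Back-substituting, 3·(-10) + 31·(1) = 1.
So 3·-10 ≡ 1 (mod 31), and -10 mod 31 = 21.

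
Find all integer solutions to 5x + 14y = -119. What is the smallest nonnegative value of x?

gcd(14, 5):
  14 = 2·5 + 4
  5 = 1·4 + 1
  4 = 4·1
so gcd(14, 5) = 1.
1 divides -119, so solutions exist.
Back-substitute for Bézout coefficients:
  1 = 5 - 1·4
  ... = 5·(3) + 14·(-1)
Scale by -119/1 = -119: (x₀, y₀) = (-357, 119).
General solution: x = -357 + 14t, y = 119 - 5t for integer t.
x ≥ 0: smallest is -357 mod 14 = 7 (at t = 26), with y = -11.

7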